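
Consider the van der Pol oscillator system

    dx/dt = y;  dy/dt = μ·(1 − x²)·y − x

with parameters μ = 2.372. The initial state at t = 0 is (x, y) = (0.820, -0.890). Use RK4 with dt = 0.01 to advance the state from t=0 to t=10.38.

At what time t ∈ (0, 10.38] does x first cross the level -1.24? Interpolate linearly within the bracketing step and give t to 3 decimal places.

t=0.000: state=(0.820, -0.890)
step 1 (dt=0.01): k1=(-0.890, -1.512), k2=(-0.898, -1.529), k3=(-0.898, -1.529), k4=(-0.905, -1.546); state += dt/6·(k1+2k2+2k3+k4)
t=0.010: state=(0.811, -0.905)
t=0.020: state=(0.802, -0.921)
t=0.030: state=(0.793, -0.937)
continuing one RK4 step at a time; state shown every 50 steps (Δt=0.5):
t=0.500: state=(0.066, -2.497)
t=0.860: state=(-1.208, -3.937)
next step: t=0.870: state=(-1.247, -3.878) — x has crossed -1.24
linear interpolation between t=0.860 (-1.20833) and t=0.870 (-1.24741) → t≈0.868

t = 0.868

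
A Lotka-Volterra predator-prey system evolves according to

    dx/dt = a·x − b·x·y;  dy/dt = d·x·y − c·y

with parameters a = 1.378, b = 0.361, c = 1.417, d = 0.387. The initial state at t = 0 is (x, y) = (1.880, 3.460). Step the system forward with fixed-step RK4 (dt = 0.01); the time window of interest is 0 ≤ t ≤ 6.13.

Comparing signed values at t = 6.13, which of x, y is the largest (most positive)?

largest component: x

t=0.000: state=(1.880, 3.460)
step 1 (dt=0.01): k1=(0.242, -2.385), k2=(0.251, -2.376), k3=(0.251, -2.376), k4=(0.259, -2.366); state += dt/6·(k1+2k2+2k3+k4)
t=0.010: state=(1.883, 3.436)
t=0.020: state=(1.885, 3.413)
t=0.030: state=(1.888, 3.389)
continuing one RK4 step at a time; state shown every 20 steps (Δt=0.2):
t=0.200: state=(1.961, 3.023)
t=0.400: state=(2.105, 2.663)
t=0.600: state=(2.312, 2.379)
t=0.800: state=(2.586, 2.165)
t=1.000: state=(2.930, 2.018)
t=1.200: state=(3.348, 1.937)
t=1.400: state=(3.838, 1.926)
t=1.600: state=(4.391, 1.994)
t=1.800: state=(4.982, 2.158)
t=2.000: state=(5.563, 2.446)
t=2.200: state=(6.051, 2.890)
t=2.400: state=(6.331, 3.521)
t=2.600: state=(6.287, 4.332)
t=2.800: state=(5.864, 5.235)
t=3.000: state=(5.135, 6.044)
t=3.200: state=(4.283, 6.555)
t=3.400: state=(3.492, 6.665)
t=3.600: state=(2.864, 6.412)
t=3.800: state=(2.415, 5.918)
t=4.000: state=(2.120, 5.308)
t=4.200: state=(1.948, 4.677)
t=4.400: state=(1.871, 4.081)
t=4.600: state=(1.872, 3.552)
t=4.800: state=(1.941, 3.099)
t=5.000: state=(2.073, 2.725)
t=5.200: state=(2.268, 2.427)
t=5.400: state=(2.529, 2.200)
t=5.600: state=(2.860, 2.041)
t=5.800: state=(3.263, 1.947)
t=6.000: state=(3.740, 1.922)
t=6.130: state=(4.086, 1.947)
compare at T: x=4.086, y=1.947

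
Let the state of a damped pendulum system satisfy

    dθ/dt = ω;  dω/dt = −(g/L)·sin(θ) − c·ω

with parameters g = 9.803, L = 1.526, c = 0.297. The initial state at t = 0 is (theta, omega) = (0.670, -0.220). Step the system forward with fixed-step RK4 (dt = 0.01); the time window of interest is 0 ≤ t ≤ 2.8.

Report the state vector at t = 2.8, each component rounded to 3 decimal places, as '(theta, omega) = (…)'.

t=0.000: state=(0.670, -0.220)
step 1 (dt=0.01): k1=(-0.220, -3.924), k2=(-0.240, -3.912), k3=(-0.240, -3.912), k4=(-0.259, -3.900); state += dt/6·(k1+2k2+2k3+k4)
t=0.010: state=(0.668, -0.259)
t=0.020: state=(0.665, -0.298)
t=0.030: state=(0.662, -0.337)
continuing one RK4 step at a time; state shown every 10 steps (Δt=0.1):
t=0.100: state=(0.629, -0.598)
t=0.200: state=(0.552, -0.934)
t=0.300: state=(0.444, -1.210)
t=0.400: state=(0.312, -1.409)
t=0.500: state=(0.165, -1.518)
t=0.600: state=(0.012, -1.529)
t=0.700: state=(-0.137, -1.444)
t=0.800: state=(-0.274, -1.272)
t=0.900: state=(-0.389, -1.027)
t=1.000: state=(-0.477, -0.730)
t=1.100: state=(-0.534, -0.400)
t=1.200: state=(-0.557, -0.059)
t=1.300: state=(-0.546, 0.276)
t=1.400: state=(-0.503, 0.586)
t=1.500: state=(-0.430, 0.855)
t=1.600: state=(-0.334, 1.067)
t=1.700: state=(-0.219, 1.209)
t=1.800: state=(-0.094, 1.272)
t=1.900: state=(0.033, 1.254)
t=2.000: state=(0.154, 1.158)
t=2.100: state=(0.262, 0.993)
t=2.200: state=(0.350, 0.772)
t=2.300: state=(0.415, 0.511)
t=2.400: state=(0.452, 0.229)
t=2.500: state=(0.460, -0.058)
t=2.600: state=(0.441, -0.333)
t=2.700: state=(0.395, -0.581)
t=2.800: state=(0.326, -0.788)

(theta, omega) = (0.326, -0.788)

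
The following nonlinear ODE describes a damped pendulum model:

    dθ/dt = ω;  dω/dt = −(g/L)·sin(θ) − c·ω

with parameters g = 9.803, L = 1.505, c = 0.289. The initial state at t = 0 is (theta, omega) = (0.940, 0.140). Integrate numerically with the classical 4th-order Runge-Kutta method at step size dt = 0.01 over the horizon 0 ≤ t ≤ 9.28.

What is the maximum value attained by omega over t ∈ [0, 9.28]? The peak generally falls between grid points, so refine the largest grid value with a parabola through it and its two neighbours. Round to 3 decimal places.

max omega = 1.768

t=0.000: state=(0.940, 0.140)
step 1 (dt=0.01): k1=(0.140, -5.301), k2=(0.113, -5.296), k3=(0.114, -5.295), k4=(0.087, -5.290); state += dt/6·(k1+2k2+2k3+k4)
t=0.010: state=(0.941, 0.087)
t=0.020: state=(0.942, 0.034)
t=0.030: state=(0.942, -0.018)
continuing one RK4 step at a time; state shown every 50 steps (Δt=0.5):
t=0.500: state=(0.422, -1.950)
t=1.000: state=(-0.544, -1.403)
t=1.500: state=(-0.704, 0.779)
t=2.000: state=(0.028, 1.747)
t=2.500: state=(0.625, 0.368)
t=3.000: state=(0.355, -1.277)
t=3.500: state=(-0.331, -1.091)
t=4.000: state=(-0.499, 0.462)
t=4.500: state=(-0.006, 1.227)
t=5.000: state=(0.428, 0.299)
t=5.500: state=(0.251, -0.886)
t=6.000: state=(-0.228, -0.767)
t=6.500: state=(-0.345, 0.333)
t=7.000: state=(0.003, 0.856)
t=7.500: state=(0.300, 0.188)
t=8.000: state=(0.165, -0.634)
t=8.500: state=(-0.168, -0.517)
t=9.000: state=(-0.236, 0.262)
t=9.280: state=(-0.115, 0.558)
largest grid value and its neighbours: omega(1.930)=1.76733, omega(1.940)=1.76788, omega(1.950)=1.76727
parabola through these three points peaks at t≈1.940 with omega≈1.76788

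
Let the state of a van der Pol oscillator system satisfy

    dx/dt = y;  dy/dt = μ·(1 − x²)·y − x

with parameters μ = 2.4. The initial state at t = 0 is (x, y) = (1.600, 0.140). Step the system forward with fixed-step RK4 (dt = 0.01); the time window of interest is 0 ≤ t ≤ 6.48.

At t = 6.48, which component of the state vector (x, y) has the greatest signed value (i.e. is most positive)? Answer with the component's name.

largest component: y

t=0.000: state=(1.600, 0.140)
step 1 (dt=0.01): k1=(0.140, -2.124), k2=(0.129, -2.086), k3=(0.130, -2.086), k4=(0.119, -2.049); state += dt/6·(k1+2k2+2k3+k4)
t=0.010: state=(1.601, 0.119)
t=0.020: state=(1.602, 0.099)
t=0.030: state=(1.603, 0.080)
continuing one RK4 step at a time; state shown every 25 steps (Δt=0.25):
t=0.250: state=(1.585, -0.205)
t=0.500: state=(1.513, -0.352)
t=0.750: state=(1.413, -0.444)
t=1.000: state=(1.291, -0.539)
t=1.250: state=(1.141, -0.671)
t=1.500: state=(0.949, -0.889)
t=1.750: state=(0.680, -1.308)
t=2.000: state=(0.255, -2.212)
t=2.250: state=(-0.497, -3.884)
t=2.500: state=(-1.514, -3.394)
t=2.750: state=(-1.979, -0.630)
t=3.000: state=(-2.015, 0.129)
t=3.250: state=(-1.963, 0.256)
t=3.500: state=(-1.894, 0.290)
t=3.750: state=(-1.819, 0.312)
t=4.000: state=(-1.738, 0.336)
t=4.250: state=(-1.650, 0.366)
t=4.500: state=(-1.554, 0.405)
t=4.750: state=(-1.446, 0.458)
t=5.000: state=(-1.323, 0.533)
t=5.250: state=(-1.177, 0.647)
t=5.500: state=(-0.993, 0.840)
t=5.750: state=(-0.743, 1.204)
t=6.000: state=(-0.358, 1.978)
t=6.250: state=(0.316, 3.547)
t=6.480: state=(1.256, 4.065)
compare at T: x=1.256, y=4.065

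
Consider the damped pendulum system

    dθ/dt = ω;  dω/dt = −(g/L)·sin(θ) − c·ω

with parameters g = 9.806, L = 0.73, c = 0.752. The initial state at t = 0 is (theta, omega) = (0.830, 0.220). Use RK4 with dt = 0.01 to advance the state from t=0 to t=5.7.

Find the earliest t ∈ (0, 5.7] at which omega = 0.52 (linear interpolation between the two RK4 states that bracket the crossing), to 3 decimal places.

t = 0.986

t=0.000: state=(0.830, 0.220)
step 1 (dt=0.01): k1=(0.220, -10.078), k2=(0.170, -10.050), k3=(0.170, -10.048), k4=(0.120, -10.018); state += dt/6·(k1+2k2+2k3+k4)
t=0.010: state=(0.832, 0.120)
t=0.020: state=(0.832, 0.020)
t=0.030: state=(0.832, -0.079)
continuing one RK4 step at a time; state shown every 20 steps (Δt=0.2):
t=0.200: state=(0.685, -1.574)
t=0.400: state=(0.259, -2.502)
t=0.600: state=(-0.229, -2.160)
t=0.800: state=(-0.541, -0.867)
t=0.980: state=(-0.574, 0.479)
next step: t=0.990: state=(-0.569, 0.547) — omega has crossed 0.52
linear interpolation between t=0.980 (0.47866) and t=0.990 (0.54747) → t≈0.986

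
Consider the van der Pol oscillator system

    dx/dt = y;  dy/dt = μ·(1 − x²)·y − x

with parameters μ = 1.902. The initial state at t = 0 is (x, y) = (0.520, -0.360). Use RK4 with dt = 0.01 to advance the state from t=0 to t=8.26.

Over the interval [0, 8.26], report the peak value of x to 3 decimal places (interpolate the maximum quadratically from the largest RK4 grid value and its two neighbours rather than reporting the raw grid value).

t=0.000: state=(0.520, -0.360)
step 1 (dt=0.01): k1=(-0.360, -1.020), k2=(-0.365, -1.026), k3=(-0.365, -1.026), k4=(-0.370, -1.033); state += dt/6·(k1+2k2+2k3+k4)
t=0.010: state=(0.516, -0.370)
t=0.020: state=(0.513, -0.381)
t=0.030: state=(0.509, -0.391)
continuing one RK4 step at a time; state shown every 50 steps (Δt=0.5):
t=0.500: state=(0.175, -1.119)
t=1.000: state=(-0.728, -2.481)
t=1.500: state=(-1.700, -0.812)
t=2.000: state=(-1.753, 0.271)
t=2.500: state=(-1.561, 0.466)
t=3.000: state=(-1.288, 0.643)
t=3.500: state=(-0.883, 1.046)
t=4.000: state=(-0.095, 2.381)
t=4.500: state=(1.526, 2.872)
t=5.000: state=(2.016, -0.089)
t=5.500: state=(1.882, -0.353)
t=6.000: state=(1.686, -0.432)
t=6.500: state=(1.444, -0.547)
t=7.000: state=(1.118, -0.790)
t=7.500: state=(0.584, -1.486)
t=8.000: state=(-0.622, -3.536)
t=8.260: state=(-1.529, -2.862)
largest grid value and its neighbours: x(4.940)=2.01869, x(4.950)=2.01877, x(4.960)=2.01865
parabola through these three points peaks at t≈4.949 with x≈2.01877

max x = 2.019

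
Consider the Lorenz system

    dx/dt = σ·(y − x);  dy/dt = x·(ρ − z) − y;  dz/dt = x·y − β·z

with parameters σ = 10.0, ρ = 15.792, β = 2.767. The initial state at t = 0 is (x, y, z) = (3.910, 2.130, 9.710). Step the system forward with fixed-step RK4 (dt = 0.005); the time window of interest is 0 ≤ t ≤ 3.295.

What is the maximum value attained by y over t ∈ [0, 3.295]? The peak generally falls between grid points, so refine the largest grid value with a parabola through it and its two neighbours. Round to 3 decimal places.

t=0.000: state=(3.910, 2.130, 9.710)
step 1 (dt=0.005): k1=(-17.800, 21.651, -18.539), k2=(-16.814, 21.505, -18.297), k3=(-16.842, 21.518, -18.294), k4=(-15.882, 21.381, -18.054); state += dt/6·(k1+2k2+2k3+k4)
t=0.005: state=(3.826, 2.238, 9.619)
t=0.010: state=(3.751, 2.344, 9.529)
t=0.015: state=(3.685, 2.449, 9.443)
continuing one RK4 step at a time; state shown every 40 steps (Δt=0.2):
t=0.200: state=(4.888, 6.806, 8.355)
t=0.400: state=(9.403, 10.728, 16.079)
t=0.600: state=(6.550, 3.706, 18.767)
t=0.800: state=(3.274, 2.926, 12.677)
t=1.000: state=(4.366, 5.711, 9.661)
t=1.200: state=(8.072, 9.852, 13.674)
t=1.400: state=(7.782, 5.735, 18.857)
t=1.600: state=(4.255, 3.427, 14.319)
t=1.800: state=(4.502, 5.437, 10.956)
t=2.000: state=(7.359, 8.893, 13.208)
t=2.200: state=(7.922, 6.669, 18.020)
t=2.400: state=(4.998, 4.052, 15.073)
t=2.600: state=(4.815, 5.479, 11.947)
t=2.800: state=(7.020, 8.244, 13.362)
t=3.000: state=(7.719, 6.927, 17.228)
t=3.200: state=(5.469, 4.605, 15.318)
t=3.295: state=(4.967, 4.781, 13.774)
largest grid value and its neighbours: y(0.370)=10.89850, y(0.375)=10.90171, y(0.380)=10.89255
parabola through these three points peaks at t≈0.374 with y≈10.90207

max y = 10.902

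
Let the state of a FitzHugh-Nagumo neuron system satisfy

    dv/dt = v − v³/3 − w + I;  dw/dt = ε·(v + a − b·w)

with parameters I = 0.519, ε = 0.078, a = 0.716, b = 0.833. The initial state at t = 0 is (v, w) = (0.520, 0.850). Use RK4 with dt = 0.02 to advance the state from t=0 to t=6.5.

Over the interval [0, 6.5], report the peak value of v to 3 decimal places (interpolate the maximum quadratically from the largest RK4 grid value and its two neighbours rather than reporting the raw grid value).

max v = 1.210

t=0.000: state=(0.520, 0.850)
step 1 (dt=0.02): k1=(0.142, 0.041), k2=(0.143, 0.041), k3=(0.143, 0.041), k4=(0.143, 0.041); state += dt/6·(k1+2k2+2k3+k4)
t=0.020: state=(0.523, 0.851)
t=0.040: state=(0.526, 0.852)
t=0.060: state=(0.529, 0.852)
continuing one RK4 step at a time; state shown every 25 steps (Δt=0.5):
t=0.500: state=(0.599, 0.872)
t=1.000: state=(0.694, 0.896)
t=1.500: state=(0.803, 0.924)
t=2.000: state=(0.917, 0.955)
t=2.500: state=(1.023, 0.989)
t=3.000: state=(1.109, 1.026)
t=3.500: state=(1.169, 1.064)
t=4.000: state=(1.201, 1.103)
t=4.500: state=(1.210, 1.142)
t=5.000: state=(1.200, 1.179)
t=5.500: state=(1.175, 1.214)
t=6.000: state=(1.139, 1.248)
t=6.500: state=(1.093, 1.278)
largest grid value and its neighbours: v(4.440)=1.20997, v(4.460)=1.20998, v(4.480)=1.20996
parabola through these three points peaks at t≈4.457 with v≈1.20998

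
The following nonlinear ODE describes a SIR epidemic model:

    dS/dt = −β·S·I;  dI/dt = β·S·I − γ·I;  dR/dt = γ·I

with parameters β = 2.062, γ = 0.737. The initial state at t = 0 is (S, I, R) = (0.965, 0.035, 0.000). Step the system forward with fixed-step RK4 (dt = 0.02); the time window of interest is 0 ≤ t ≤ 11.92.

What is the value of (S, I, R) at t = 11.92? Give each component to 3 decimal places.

t=0.000: state=(0.965, 0.035, 0.000)
step 1 (dt=0.02): k1=(-0.070, 0.044, 0.026), k2=(-0.070, 0.044, 0.026), k3=(-0.070, 0.044, 0.026), k4=(-0.071, 0.045, 0.026); state += dt/6·(k1+2k2+2k3+k4)
t=0.020: state=(0.964, 0.036, 0.001)
t=0.040: state=(0.962, 0.037, 0.001)
t=0.060: state=(0.961, 0.038, 0.002)
continuing one RK4 step at a time; state shown every 25 steps (Δt=0.5):
t=0.500: state=(0.918, 0.064, 0.018)
t=1.000: state=(0.841, 0.110, 0.049)
t=1.500: state=(0.728, 0.171, 0.101)
t=2.000: state=(0.590, 0.234, 0.176)
t=2.500: state=(0.452, 0.277, 0.271)
t=3.000: state=(0.337, 0.287, 0.376)
t=3.500: state=(0.253, 0.268, 0.479)
t=4.000: state=(0.195, 0.233, 0.572)
t=4.500: state=(0.156, 0.193, 0.650)
t=5.000: state=(0.131, 0.155, 0.714)
t=5.500: state=(0.113, 0.121, 0.765)
t=6.000: state=(0.102, 0.094, 0.805)
t=6.500: state=(0.093, 0.072, 0.835)
t=7.000: state=(0.087, 0.054, 0.858)
t=7.500: state=(0.083, 0.041, 0.876)
t=8.000: state=(0.080, 0.031, 0.889)
t=8.500: state=(0.078, 0.023, 0.899)
t=9.000: state=(0.076, 0.017, 0.906)
t=9.500: state=(0.075, 0.013, 0.912)
t=10.000: state=(0.074, 0.010, 0.916)
t=10.500: state=(0.074, 0.007, 0.919)
t=11.000: state=(0.073, 0.005, 0.921)
t=11.500: state=(0.073, 0.004, 0.923)
t=11.920: state=(0.073, 0.003, 0.924)

(S, I, R) = (0.073, 0.003, 0.924)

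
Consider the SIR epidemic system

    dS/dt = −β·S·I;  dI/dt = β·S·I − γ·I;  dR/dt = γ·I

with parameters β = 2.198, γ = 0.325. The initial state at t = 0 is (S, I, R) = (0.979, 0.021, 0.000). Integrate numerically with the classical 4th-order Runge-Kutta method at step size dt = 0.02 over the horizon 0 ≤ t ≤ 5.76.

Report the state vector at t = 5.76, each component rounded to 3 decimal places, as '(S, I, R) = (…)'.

t=0.000: state=(0.979, 0.021, 0.000)
step 1 (dt=0.02): k1=(-0.045, 0.038, 0.007), k2=(-0.046, 0.039, 0.007), k3=(-0.046, 0.039, 0.007), k4=(-0.047, 0.040, 0.007); state += dt/6·(k1+2k2+2k3+k4)
t=0.020: state=(0.978, 0.022, 0.000)
t=0.040: state=(0.977, 0.023, 0.000)
t=0.060: state=(0.976, 0.023, 0.000)
continuing one RK4 step at a time; state shown every 10 steps (Δt=0.2):
t=0.200: state=(0.968, 0.030, 0.002)
t=0.400: state=(0.953, 0.043, 0.004)
t=0.600: state=(0.931, 0.061, 0.007)
t=0.800: state=(0.902, 0.086, 0.012)
t=1.000: state=(0.863, 0.119, 0.019)
t=1.200: state=(0.812, 0.161, 0.028)
t=1.400: state=(0.748, 0.212, 0.040)
t=1.600: state=(0.673, 0.272, 0.056)
t=1.800: state=(0.589, 0.336, 0.075)
t=2.000: state=(0.500, 0.400, 0.099)
t=2.200: state=(0.414, 0.459, 0.127)
t=2.400: state=(0.335, 0.506, 0.159)
t=2.600: state=(0.266, 0.541, 0.193)
t=2.800: state=(0.208, 0.563, 0.229)
t=3.000: state=(0.162, 0.572, 0.266)
t=3.200: state=(0.126, 0.571, 0.303)
t=3.400: state=(0.098, 0.562, 0.340)
t=3.600: state=(0.077, 0.547, 0.376)
t=3.800: state=(0.061, 0.528, 0.411)
t=4.000: state=(0.048, 0.507, 0.444)
t=4.200: state=(0.039, 0.484, 0.477)
t=4.400: state=(0.032, 0.461, 0.507)
t=4.600: state=(0.026, 0.437, 0.537)
t=4.800: state=(0.022, 0.414, 0.564)
t=5.000: state=(0.018, 0.392, 0.590)
t=5.200: state=(0.015, 0.370, 0.615)
t=5.400: state=(0.013, 0.348, 0.638)
t=5.600: state=(0.011, 0.328, 0.660)
t=5.760: state=(0.010, 0.313, 0.677)

(S, I, R) = (0.010, 0.313, 0.677)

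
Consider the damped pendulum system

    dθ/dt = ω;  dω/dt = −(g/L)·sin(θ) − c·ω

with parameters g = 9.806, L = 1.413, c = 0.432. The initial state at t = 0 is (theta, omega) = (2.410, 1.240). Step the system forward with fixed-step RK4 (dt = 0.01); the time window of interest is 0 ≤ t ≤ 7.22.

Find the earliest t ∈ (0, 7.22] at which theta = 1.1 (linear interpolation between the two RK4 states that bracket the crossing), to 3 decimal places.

t = 1.128

t=0.000: state=(2.410, 1.240)
step 1 (dt=0.01): k1=(1.240, -5.172), k2=(1.214, -5.129), k3=(1.214, -5.129), k4=(1.189, -5.087); state += dt/6·(k1+2k2+2k3+k4)
t=0.010: state=(2.422, 1.189)
t=0.020: state=(2.434, 1.138)
t=0.030: state=(2.445, 1.089)
continuing one RK4 step at a time; state shown every 25 steps (Δt=0.25):
t=0.250: state=(2.577, 0.153)
t=0.500: state=(2.500, -0.770)
t=0.750: state=(2.179, -1.846)
t=1.000: state=(1.553, -3.194)
t=1.120: state=(1.131, -3.818)
next step: t=1.130: state=(1.092, -3.863) — theta has crossed 1.1
linear interpolation between t=1.120 (1.13083) and t=1.130 (1.09242) → t≈1.128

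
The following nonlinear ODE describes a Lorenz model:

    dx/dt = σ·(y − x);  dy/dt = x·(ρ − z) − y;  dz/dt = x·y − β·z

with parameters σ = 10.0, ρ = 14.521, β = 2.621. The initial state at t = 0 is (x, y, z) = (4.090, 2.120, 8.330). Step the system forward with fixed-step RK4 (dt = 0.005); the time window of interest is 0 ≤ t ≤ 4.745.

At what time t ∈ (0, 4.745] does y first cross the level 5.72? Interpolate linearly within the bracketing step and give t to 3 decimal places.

t=0.000: state=(4.090, 2.120, 8.330)
step 1 (dt=0.005): k1=(-19.700, 23.201, -13.162), k2=(-18.627, 22.971, -12.946), k3=(-18.660, 22.986, -12.944), k4=(-17.618, 22.767, -12.731); state += dt/6·(k1+2k2+2k3+k4)
t=0.005: state=(3.997, 2.235, 8.265)
t=0.010: state=(3.914, 2.348, 8.203)
t=0.015: state=(3.840, 2.459, 8.142)
t=0.160: state=(4.244, 5.620, 7.435)
next step: t=0.165: state=(4.314, 5.743, 7.459) — y has crossed 5.72
linear interpolation between t=0.160 (5.61979) and t=0.165 (5.74275) → t≈0.164

t = 0.164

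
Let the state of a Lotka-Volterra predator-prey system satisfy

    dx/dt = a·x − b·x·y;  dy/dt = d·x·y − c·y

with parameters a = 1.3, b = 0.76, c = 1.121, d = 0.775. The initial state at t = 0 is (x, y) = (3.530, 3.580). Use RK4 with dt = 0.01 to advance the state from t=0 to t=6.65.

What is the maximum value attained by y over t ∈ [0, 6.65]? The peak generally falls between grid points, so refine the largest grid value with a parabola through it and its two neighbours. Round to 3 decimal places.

t=0.000: state=(3.530, 3.580)
step 1 (dt=0.01): k1=(-5.015, 5.781), k2=(-5.057, 5.757), k3=(-5.056, 5.757), k4=(-5.096, 5.731); state += dt/6·(k1+2k2+2k3+k4)
t=0.010: state=(3.479, 3.638)
t=0.020: state=(3.428, 3.695)
t=0.030: state=(3.376, 3.751)
continuing one RK4 step at a time; state shown every 25 steps (Δt=0.25):
t=0.250: state=(2.196, 4.709)
t=0.500: state=(1.202, 4.903)
t=0.750: state=(0.681, 4.419)
t=1.000: state=(0.435, 3.709)
t=1.250: state=(0.319, 3.011)
t=1.500: state=(0.264, 2.405)
t=1.750: state=(0.243, 1.908)
t=2.000: state=(0.243, 1.511)
t=2.250: state=(0.261, 1.198)
t=2.500: state=(0.294, 0.955)
t=2.750: state=(0.346, 0.768)
t=3.000: state=(0.420, 0.625)
t=3.250: state=(0.522, 0.517)
t=3.500: state=(0.660, 0.437)
t=3.750: state=(0.845, 0.382)
t=4.000: state=(1.092, 0.348)
t=4.250: state=(1.416, 0.335)
t=4.500: state=(1.838, 0.346)
t=4.750: state=(2.374, 0.392)
t=5.000: state=(3.022, 0.499)
t=5.250: state=(3.733, 0.726)
t=5.500: state=(4.326, 1.203)
t=5.750: state=(4.396, 2.142)
t=6.000: state=(3.557, 3.549)
t=6.250: state=(2.222, 4.694)
t=6.500: state=(1.217, 4.907)
t=6.650: state=(0.855, 4.672)
largest grid value and its neighbours: y(6.420)=4.93861, y(6.430)=4.93922, y(6.440)=4.93848
parabola through these three points peaks at t≈6.430 with y≈4.93922

max y = 4.939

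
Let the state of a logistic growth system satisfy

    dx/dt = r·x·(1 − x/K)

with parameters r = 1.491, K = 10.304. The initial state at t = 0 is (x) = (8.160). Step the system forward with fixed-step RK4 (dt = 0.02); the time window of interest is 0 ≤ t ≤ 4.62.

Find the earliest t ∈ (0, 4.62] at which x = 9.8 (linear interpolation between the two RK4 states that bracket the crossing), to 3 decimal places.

t=0.000: state=(8.160)
step 1 (dt=0.02): k1=(2.532), k2=(2.509), k3=(2.510), k4=(2.487); state += dt/6·(k1+2k2+2k3+k4)
t=0.020: state=(8.210)
t=0.040: state=(8.260)
t=0.060: state=(8.308)
continuing one RK4 step at a time; state shown every 10 steps (Δt=0.2):
t=0.200: state=(8.623)
t=0.400: state=(9.001)
t=0.600: state=(9.305)
t=0.800: state=(9.543)
t=1.000: state=(9.728)
t=1.080: state=(9.790)
next step: t=1.100: state=(9.804) — x has crossed 9.8
linear interpolation between t=1.080 (9.78998) and t=1.100 (9.80435) → t≈1.094

t = 1.094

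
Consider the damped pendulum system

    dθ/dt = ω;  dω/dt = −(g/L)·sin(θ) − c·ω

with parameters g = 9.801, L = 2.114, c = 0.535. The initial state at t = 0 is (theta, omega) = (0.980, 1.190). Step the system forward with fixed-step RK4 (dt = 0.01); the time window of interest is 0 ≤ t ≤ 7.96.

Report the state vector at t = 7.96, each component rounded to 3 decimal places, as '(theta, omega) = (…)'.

t=0.000: state=(0.980, 1.190)
step 1 (dt=0.01): k1=(1.190, -4.487), k2=(1.168, -4.490), k3=(1.168, -4.490), k4=(1.145, -4.493); state += dt/6·(k1+2k2+2k3+k4)
t=0.010: state=(0.992, 1.145)
t=0.020: state=(1.003, 1.100)
t=0.030: state=(1.014, 1.055)
continuing one RK4 step at a time; state shown every 50 steps (Δt=0.5):
t=0.500: state=(1.032, -0.896)
t=1.000: state=(0.259, -1.918)
t=1.500: state=(-0.555, -1.067)
t=2.000: state=(-0.695, 0.482)
t=2.500: state=(-0.202, 1.282)
t=3.000: state=(0.356, 0.756)
t=3.500: state=(0.462, -0.318)
t=4.000: state=(0.129, -0.863)
t=4.500: state=(-0.243, -0.497)
t=5.000: state=(-0.306, 0.234)
t=5.500: state=(-0.076, 0.583)
t=6.000: state=(0.170, 0.316)
t=6.500: state=(0.202, -0.178)
t=7.000: state=(0.041, -0.393)
t=7.500: state=(-0.120, -0.197)
t=7.960: state=(-0.138, 0.112)

(theta, omega) = (-0.138, 0.112)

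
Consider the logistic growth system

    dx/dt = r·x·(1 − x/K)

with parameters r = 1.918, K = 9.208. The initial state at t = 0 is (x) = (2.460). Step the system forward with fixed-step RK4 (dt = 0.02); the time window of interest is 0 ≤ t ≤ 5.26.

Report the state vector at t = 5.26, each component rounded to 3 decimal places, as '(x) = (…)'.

t=0.000: state=(2.460)
step 1 (dt=0.02): k1=(3.458), k2=(3.488), k3=(3.489), k4=(3.519); state += dt/6·(k1+2k2+2k3+k4)
t=0.020: state=(2.530)
t=0.040: state=(2.601)
t=0.060: state=(2.673)
continuing one RK4 step at a time; state shown every 10 steps (Δt=0.2):
t=0.200: state=(3.209)
t=0.400: state=(4.050)
t=0.600: state=(4.930)
t=0.800: state=(5.786)
t=1.000: state=(6.563)
t=1.200: state=(7.224)
t=1.400: state=(7.757)
t=1.600: state=(8.167)
t=1.800: state=(8.472)
t=2.000: state=(8.693)
t=2.200: state=(8.851)
t=2.400: state=(8.962)
t=2.600: state=(9.039)
t=2.800: state=(9.092)
t=3.000: state=(9.129)
t=3.200: state=(9.154)
t=3.400: state=(9.171)
t=3.600: state=(9.183)
t=3.800: state=(9.191)
t=4.000: state=(9.196)
t=4.200: state=(9.200)
t=4.400: state=(9.203)
t=4.600: state=(9.204)
t=4.800: state=(9.205)
t=5.000: state=(9.206)
t=5.200: state=(9.207)
t=5.260: state=(9.207)

(x) = (9.207)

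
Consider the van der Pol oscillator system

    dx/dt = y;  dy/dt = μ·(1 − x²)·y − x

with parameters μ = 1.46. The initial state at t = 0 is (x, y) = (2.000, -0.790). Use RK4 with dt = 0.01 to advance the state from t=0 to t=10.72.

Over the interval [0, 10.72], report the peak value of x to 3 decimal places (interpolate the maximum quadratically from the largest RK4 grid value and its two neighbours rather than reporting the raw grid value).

t=0.000: state=(2.000, -0.790)
step 1 (dt=0.01): k1=(-0.790, 1.460), k2=(-0.783, 1.414), k3=(-0.783, 1.415), k4=(-0.776, 1.371); state += dt/6·(k1+2k2+2k3+k4)
t=0.010: state=(1.992, -0.776)
t=0.020: state=(1.984, -0.763)
t=0.030: state=(1.977, -0.750)
continuing one RK4 step at a time; state shown every 50 steps (Δt=0.5):
t=0.500: state=(1.682, -0.595)
t=1.000: state=(1.358, -0.733)
t=1.500: state=(0.912, -1.109)
t=2.000: state=(0.140, -2.153)
t=2.500: state=(-1.282, -2.938)
t=3.000: state=(-2.009, -0.193)
t=3.500: state=(-1.912, 0.393)
t=4.000: state=(-1.678, 0.533)
t=4.500: state=(-1.372, 0.705)
t=5.000: state=(-0.942, 1.068)
t=5.500: state=(-0.205, 2.049)
t=6.000: state=(1.186, 3.043)
t=6.500: state=(2.000, 0.292)
t=7.000: state=(1.922, -0.380)
t=7.500: state=(1.693, -0.526)
t=8.000: state=(1.392, -0.692)
t=8.500: state=(0.973, -1.037)
t=9.000: state=(0.262, -1.963)
t=9.500: state=(-1.098, -3.115)
t=10.000: state=(-1.990, -0.392)
t=10.500: state=(-1.933, 0.367)
t=10.720: state=(-1.843, 0.445)
largest grid value and its neighbours: x(6.600)=2.01460, x(6.610)=2.01475, x(6.620)=2.01470
parabola through these three points peaks at t≈6.612 with x≈2.01476

max x = 2.015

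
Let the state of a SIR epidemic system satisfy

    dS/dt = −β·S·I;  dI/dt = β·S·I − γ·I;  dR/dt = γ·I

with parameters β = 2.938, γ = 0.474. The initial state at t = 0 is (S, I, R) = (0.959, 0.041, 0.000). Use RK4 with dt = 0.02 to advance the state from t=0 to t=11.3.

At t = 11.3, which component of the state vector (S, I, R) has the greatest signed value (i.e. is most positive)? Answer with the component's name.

t=0.000: state=(0.959, 0.041, 0.000)
step 1 (dt=0.02): k1=(-0.116, 0.096, 0.019), k2=(-0.118, 0.098, 0.020), k3=(-0.118, 0.098, 0.020), k4=(-0.121, 0.100, 0.020); state += dt/6·(k1+2k2+2k3+k4)
t=0.020: state=(0.957, 0.043, 0.000)
t=0.040: state=(0.954, 0.045, 0.001)
t=0.060: state=(0.952, 0.047, 0.001)
continuing one RK4 step at a time; state shown every 25 steps (Δt=0.5):
t=0.500: state=(0.858, 0.124, 0.018)
t=1.000: state=(0.635, 0.298, 0.066)
t=1.500: state=(0.354, 0.485, 0.161)
t=2.000: state=(0.163, 0.551, 0.286)
t=2.500: state=(0.074, 0.513, 0.414)
t=3.000: state=(0.037, 0.437, 0.526)
t=3.500: state=(0.020, 0.359, 0.621)
t=4.000: state=(0.013, 0.290, 0.697)
t=4.500: state=(0.009, 0.232, 0.759)
t=5.000: state=(0.006, 0.185, 0.808)
t=5.500: state=(0.005, 0.147, 0.848)
t=6.000: state=(0.004, 0.117, 0.879)
t=6.500: state=(0.004, 0.093, 0.904)
t=7.000: state=(0.003, 0.074, 0.923)
t=7.500: state=(0.003, 0.058, 0.939)
t=8.000: state=(0.003, 0.046, 0.951)
t=8.500: state=(0.002, 0.037, 0.961)
t=9.000: state=(0.002, 0.029, 0.969)
t=9.500: state=(0.002, 0.023, 0.975)
t=10.000: state=(0.002, 0.018, 0.980)
t=10.500: state=(0.002, 0.014, 0.983)
t=11.000: state=(0.002, 0.011, 0.986)
t=11.300: state=(0.002, 0.010, 0.988)
compare at T: S=0.002, I=0.010, R=0.988

largest component: R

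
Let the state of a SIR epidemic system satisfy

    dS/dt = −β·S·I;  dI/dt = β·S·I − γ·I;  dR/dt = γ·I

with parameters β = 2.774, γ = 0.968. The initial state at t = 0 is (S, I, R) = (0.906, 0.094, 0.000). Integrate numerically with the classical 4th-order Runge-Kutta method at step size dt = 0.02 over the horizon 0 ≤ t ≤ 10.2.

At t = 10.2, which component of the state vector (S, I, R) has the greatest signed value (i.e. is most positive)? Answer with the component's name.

t=0.000: state=(0.906, 0.094, 0.000)
step 1 (dt=0.02): k1=(-0.236, 0.145, 0.091), k2=(-0.239, 0.147, 0.092), k3=(-0.239, 0.147, 0.092), k4=(-0.242, 0.149, 0.094); state += dt/6·(k1+2k2+2k3+k4)
t=0.020: state=(0.901, 0.097, 0.002)
t=0.040: state=(0.896, 0.100, 0.004)
t=0.060: state=(0.891, 0.103, 0.006)
continuing one RK4 step at a time; state shown every 25 steps (Δt=0.5):
t=0.500: state=(0.750, 0.184, 0.066)
t=1.000: state=(0.542, 0.279, 0.179)
t=1.500: state=(0.355, 0.318, 0.327)
t=2.000: state=(0.231, 0.292, 0.476)
t=2.500: state=(0.160, 0.235, 0.605)
t=3.000: state=(0.121, 0.176, 0.704)
t=3.500: state=(0.098, 0.126, 0.776)
t=4.000: state=(0.085, 0.088, 0.827)
t=4.500: state=(0.076, 0.061, 0.863)
t=5.000: state=(0.071, 0.041, 0.887)
t=5.500: state=(0.068, 0.028, 0.904)
t=6.000: state=(0.066, 0.019, 0.915)
t=6.500: state=(0.064, 0.013, 0.923)
t=7.000: state=(0.063, 0.009, 0.928)
t=7.500: state=(0.063, 0.006, 0.931)
t=8.000: state=(0.062, 0.004, 0.934)
t=8.500: state=(0.062, 0.003, 0.935)
t=9.000: state=(0.062, 0.002, 0.936)
t=9.500: state=(0.062, 0.001, 0.937)
t=10.000: state=(0.062, 0.001, 0.937)
t=10.200: state=(0.062, 0.001, 0.938)
compare at T: S=0.062, I=0.001, R=0.938

largest component: R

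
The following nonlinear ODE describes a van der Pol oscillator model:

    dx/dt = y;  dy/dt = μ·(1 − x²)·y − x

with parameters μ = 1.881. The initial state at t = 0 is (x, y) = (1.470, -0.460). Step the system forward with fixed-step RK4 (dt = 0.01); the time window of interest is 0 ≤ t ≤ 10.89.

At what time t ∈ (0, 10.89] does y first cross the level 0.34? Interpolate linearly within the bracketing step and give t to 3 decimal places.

t=0.000: state=(1.470, -0.460)
step 1 (dt=0.01): k1=(-0.460, -0.466), k2=(-0.462, -0.464), k3=(-0.462, -0.464), k4=(-0.465, -0.463); state += dt/6·(k1+2k2+2k3+k4)
t=0.010: state=(1.465, -0.465)
t=0.020: state=(1.461, -0.469)
t=0.030: state=(1.456, -0.474)
continuing one RK4 step at a time; state shown every 50 steps (Δt=0.5):
t=0.500: state=(1.181, -0.712)
t=1.000: state=(0.709, -1.275)
t=1.500: state=(-0.304, -3.078)
t=2.000: state=(-1.835, -1.530)
t=2.500: state=(-1.990, 0.234)
t=2.770: state=(-1.910, 0.339)
next step: t=2.780: state=(-1.907, 0.341) — y has crossed 0.34
linear interpolation between t=2.770 (0.33912) and t=2.780 (0.34130) → t≈2.774

t = 2.774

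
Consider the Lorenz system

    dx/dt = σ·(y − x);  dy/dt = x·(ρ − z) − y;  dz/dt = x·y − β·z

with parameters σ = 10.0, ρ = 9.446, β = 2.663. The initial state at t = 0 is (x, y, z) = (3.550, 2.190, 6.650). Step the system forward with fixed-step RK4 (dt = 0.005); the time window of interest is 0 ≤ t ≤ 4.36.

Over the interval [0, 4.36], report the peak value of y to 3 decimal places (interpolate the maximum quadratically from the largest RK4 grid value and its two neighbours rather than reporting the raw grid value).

max y = 6.590

t=0.000: state=(3.550, 2.190, 6.650)
step 1 (dt=0.005): k1=(-13.600, 7.736, -9.934), k2=(-13.067, 7.709, -9.875), k3=(-13.081, 7.712, -9.872), k4=(-12.560, 7.686, -9.812); state += dt/6·(k1+2k2+2k3+k4)
t=0.005: state=(3.485, 2.229, 6.601)
t=0.010: state=(3.424, 2.267, 6.552)
t=0.015: state=(3.369, 2.305, 6.504)
continuing one RK4 step at a time; state shown every 40 steps (Δt=0.2):
t=0.200: state=(3.267, 3.814, 5.365)
t=0.400: state=(4.925, 5.899, 6.338)
t=0.600: state=(6.254, 6.344, 9.506)
t=0.800: state=(5.185, 4.296, 10.375)
t=1.000: state=(3.799, 3.425, 8.575)
t=1.200: state=(3.709, 3.950, 7.087)
t=1.400: state=(4.556, 5.093, 7.085)
t=1.600: state=(5.453, 5.695, 8.535)
t=1.800: state=(5.281, 4.915, 9.546)
t=2.000: state=(4.462, 4.125, 8.922)
t=2.200: state=(4.157, 4.193, 7.927)
t=2.400: state=(4.513, 4.789, 7.664)
t=2.600: state=(5.040, 5.230, 8.291)
t=2.800: state=(5.109, 4.988, 8.966)
t=3.000: state=(4.716, 4.504, 8.851)
t=3.200: state=(4.445, 4.408, 8.301)
t=3.400: state=(4.557, 4.687, 8.027)
t=3.600: state=(4.846, 4.971, 8.267)
t=3.800: state=(4.955, 4.930, 8.661)
t=4.000: state=(4.789, 4.675, 8.712)
t=4.200: state=(4.607, 4.558, 8.445)
t=4.360: state=(4.599, 4.635, 8.260)
largest grid value and its neighbours: y(0.525)=6.58914, y(0.530)=6.58977, y(0.535)=6.58795
parabola through these three points peaks at t≈0.529 with y≈6.58984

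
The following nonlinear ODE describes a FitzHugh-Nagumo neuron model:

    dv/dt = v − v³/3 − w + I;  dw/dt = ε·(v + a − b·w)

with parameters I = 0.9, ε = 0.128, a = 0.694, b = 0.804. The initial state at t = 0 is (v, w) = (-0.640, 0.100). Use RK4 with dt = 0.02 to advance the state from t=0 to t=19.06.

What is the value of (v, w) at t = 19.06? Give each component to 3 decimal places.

t=0.000: state=(-0.640, 0.100)
step 1 (dt=0.02): k1=(0.247, -0.003), k2=(0.249, -0.003), k3=(0.249, -0.003), k4=(0.250, -0.003); state += dt/6·(k1+2k2+2k3+k4)
t=0.020: state=(-0.635, 0.100)
t=0.040: state=(-0.630, 0.100)
t=0.060: state=(-0.625, 0.100)
continuing one RK4 step at a time; state shown every 50 steps (Δt=1):
t=1.000: state=(-0.286, 0.116)
t=2.000: state=(0.521, 0.197)
t=3.000: state=(1.651, 0.402)
t=4.000: state=(1.852, 0.667)
t=5.000: state=(1.775, 0.907)
t=6.000: state=(1.675, 1.112)
t=7.000: state=(1.570, 1.285)
t=8.000: state=(1.463, 1.428)
t=9.000: state=(1.351, 1.544)
t=10.000: state=(1.231, 1.635)
t=11.000: state=(1.097, 1.701)
t=12.000: state=(0.937, 1.743)
t=13.000: state=(0.723, 1.758)
t=14.000: state=(0.369, 1.739)
t=15.000: state=(-0.397, 1.658)
t=16.000: state=(-1.598, 1.454)
t=17.000: state=(-1.865, 1.177)
t=18.000: state=(-1.790, 0.924)
t=19.000: state=(-1.687, 0.706)
t=19.060: state=(-1.680, 0.694)

(v, w) = (-1.680, 0.694)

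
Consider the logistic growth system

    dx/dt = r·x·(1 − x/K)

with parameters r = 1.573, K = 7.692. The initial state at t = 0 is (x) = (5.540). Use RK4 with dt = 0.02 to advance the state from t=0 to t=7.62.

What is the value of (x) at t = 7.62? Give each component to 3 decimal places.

t=0.000: state=(5.540)
step 1 (dt=0.02): k1=(2.438), k2=(2.421), k3=(2.421), k4=(2.404); state += dt/6·(k1+2k2+2k3+k4)
t=0.020: state=(5.588)
t=0.040: state=(5.636)
t=0.060: state=(5.683)
continuing one RK4 step at a time; state shown every 25 steps (Δt=0.5):
t=0.500: state=(6.536)
t=1.000: state=(7.118)
t=1.500: state=(7.420)
t=2.000: state=(7.566)
t=2.500: state=(7.634)
t=3.000: state=(7.665)
t=3.500: state=(7.680)
t=4.000: state=(7.686)
t=4.500: state=(7.689)
t=5.000: state=(7.691)
t=5.500: state=(7.691)
t=6.000: state=(7.692)
t=6.500: state=(7.692)
t=7.000: state=(7.692)
t=7.500: state=(7.692)
t=7.620: state=(7.692)

(x) = (7.692)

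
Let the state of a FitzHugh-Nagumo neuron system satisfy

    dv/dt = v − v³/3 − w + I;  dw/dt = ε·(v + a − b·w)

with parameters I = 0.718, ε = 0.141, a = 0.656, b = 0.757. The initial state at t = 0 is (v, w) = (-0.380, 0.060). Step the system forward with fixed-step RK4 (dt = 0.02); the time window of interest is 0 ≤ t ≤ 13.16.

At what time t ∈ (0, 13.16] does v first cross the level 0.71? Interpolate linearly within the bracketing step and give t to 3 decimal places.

t=0.000: state=(-0.380, 0.060)
step 1 (dt=0.02): k1=(0.296, 0.033), k2=(0.299, 0.033), k3=(0.299, 0.033), k4=(0.301, 0.033); state += dt/6·(k1+2k2+2k3+k4)
t=0.020: state=(-0.374, 0.061)
t=0.040: state=(-0.368, 0.061)
t=0.060: state=(-0.362, 0.062)
continuing one RK4 step at a time; state shown every 25 steps (Δt=0.5):
t=0.500: state=(-0.199, 0.082)
t=1.000: state=(0.075, 0.118)
t=1.500: state=(0.492, 0.175)
t=1.700: state=(0.702, 0.206)
next step: t=1.720: state=(0.724, 0.210) — v has crossed 0.71
linear interpolation between t=1.700 (0.70221) and t=1.720 (0.72425) → t≈1.707

t = 1.707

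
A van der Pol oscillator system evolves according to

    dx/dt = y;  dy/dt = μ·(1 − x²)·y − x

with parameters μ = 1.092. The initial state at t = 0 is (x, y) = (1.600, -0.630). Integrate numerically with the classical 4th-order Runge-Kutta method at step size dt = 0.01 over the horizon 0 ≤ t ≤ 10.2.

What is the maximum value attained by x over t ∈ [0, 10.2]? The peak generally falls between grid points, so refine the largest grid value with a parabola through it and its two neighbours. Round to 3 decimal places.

max x = 2.010

t=0.000: state=(1.600, -0.630)
step 1 (dt=0.01): k1=(-0.630, -0.527), k2=(-0.633, -0.526), k3=(-0.633, -0.526), k4=(-0.635, -0.526); state += dt/6·(k1+2k2+2k3+k4)
t=0.010: state=(1.594, -0.635)
t=0.020: state=(1.587, -0.641)
t=0.030: state=(1.581, -0.646)
continuing one RK4 step at a time; state shown every 50 steps (Δt=0.5):
t=0.500: state=(1.216, -0.923)
t=1.000: state=(0.636, -1.470)
t=1.500: state=(-0.349, -2.531)
t=2.000: state=(-1.619, -1.883)
t=2.500: state=(-2.005, 0.032)
t=3.000: state=(-1.840, 0.517)
t=3.500: state=(-1.527, 0.733)
t=4.000: state=(-1.091, 1.047)
t=4.500: state=(-0.421, 1.725)
t=5.000: state=(0.717, 2.755)
t=5.500: state=(1.836, 1.184)
t=6.000: state=(1.989, -0.245)
t=6.500: state=(1.768, -0.579)
t=7.000: state=(1.425, -0.799)
t=7.500: state=(0.943, -1.177)
t=8.000: state=(0.172, -2.011)
t=8.500: state=(-1.085, -2.706)
t=9.000: state=(-1.954, -0.598)
t=9.500: state=(-1.947, 0.376)
t=10.000: state=(-1.687, 0.634)
t=10.200: state=(-1.552, 0.719)
largest grid value and its neighbours: x(5.830)=2.00963, x(5.840)=2.00980, x(5.850)=2.00977
parabola through these three points peaks at t≈5.844 with x≈2.00981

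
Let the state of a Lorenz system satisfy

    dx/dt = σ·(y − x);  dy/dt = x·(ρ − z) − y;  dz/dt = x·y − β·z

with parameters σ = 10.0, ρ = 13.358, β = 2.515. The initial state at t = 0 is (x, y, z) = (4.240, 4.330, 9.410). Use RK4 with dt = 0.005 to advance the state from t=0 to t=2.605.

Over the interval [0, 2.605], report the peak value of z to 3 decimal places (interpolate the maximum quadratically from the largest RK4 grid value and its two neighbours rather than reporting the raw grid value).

t=0.000: state=(4.240, 4.330, 9.410)
step 1 (dt=0.005): k1=(0.900, 12.410, -5.307), k2=(1.188, 12.444, -5.132), k3=(1.181, 12.445, -5.130), k4=(1.463, 12.480, -4.953); state += dt/6·(k1+2k2+2k3+k4)
t=0.005: state=(4.246, 4.392, 9.384)
t=0.010: state=(4.255, 4.455, 9.360)
t=0.015: state=(4.266, 4.518, 9.338)
continuing one RK4 step at a time; state shown every 20 steps (Δt=0.1):
t=0.100: state=(4.774, 5.646, 9.293)
t=0.200: state=(5.820, 6.958, 10.210)
t=0.300: state=(6.844, 7.635, 12.120)
t=0.400: state=(7.189, 7.025, 14.090)
t=0.500: state=(6.554, 5.546, 14.809)
t=0.600: state=(5.436, 4.339, 14.095)
t=0.700: state=(4.539, 3.887, 12.726)
t=0.800: state=(4.164, 4.059, 11.390)
t=0.900: state=(4.302, 4.664, 10.470)
t=1.000: state=(4.849, 5.558, 10.206)
t=1.100: state=(5.650, 6.494, 10.757)
t=1.200: state=(6.412, 7.020, 12.028)
t=1.300: state=(6.732, 6.723, 13.421)
t=1.400: state=(6.395, 5.777, 14.095)
t=1.500: state=(5.647, 4.855, 13.770)
t=1.600: state=(4.953, 4.405, 12.840)
t=1.700: state=(4.602, 4.454, 11.824)
t=1.800: state=(4.649, 4.880, 11.085)
t=1.900: state=(5.030, 5.537, 10.844)
t=2.000: state=(5.605, 6.211, 11.211)
t=2.100: state=(6.151, 6.588, 12.085)
t=2.200: state=(6.395, 6.419, 13.053)
t=2.300: state=(6.196, 5.801, 13.574)
t=2.400: state=(5.694, 5.140, 13.420)
t=2.500: state=(5.188, 4.768, 12.792)
t=2.600: state=(4.904, 4.766, 12.049)
t=2.605: state=(4.897, 4.774, 12.015)
largest grid value and its neighbours: z(0.490)=14.81041, z(0.495)=14.81172, z(0.500)=14.80914
parabola through these three points peaks at t≈0.494 with z≈14.81177

max z = 14.812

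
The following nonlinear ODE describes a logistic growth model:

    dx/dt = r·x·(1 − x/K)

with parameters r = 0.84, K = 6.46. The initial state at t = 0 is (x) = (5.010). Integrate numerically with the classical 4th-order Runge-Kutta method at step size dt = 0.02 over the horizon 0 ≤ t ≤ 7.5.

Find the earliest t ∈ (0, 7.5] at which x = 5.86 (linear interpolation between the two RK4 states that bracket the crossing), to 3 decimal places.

t = 1.237

t=0.000: state=(5.010)
step 1 (dt=0.02): k1=(0.945), k2=(0.940), k3=(0.940), k4=(0.936); state += dt/6·(k1+2k2+2k3+k4)
t=0.020: state=(5.029)
t=0.040: state=(5.047)
t=0.060: state=(5.066)
continuing one RK4 step at a time; state shown every 25 steps (Δt=0.5):
t=0.500: state=(5.428)
t=1.000: state=(5.742)
t=1.220: state=(5.852)
next step: t=1.240: state=(5.861) — x has crossed 5.86
linear interpolation between t=1.220 (5.85217) and t=1.240 (5.86136) → t≈1.237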